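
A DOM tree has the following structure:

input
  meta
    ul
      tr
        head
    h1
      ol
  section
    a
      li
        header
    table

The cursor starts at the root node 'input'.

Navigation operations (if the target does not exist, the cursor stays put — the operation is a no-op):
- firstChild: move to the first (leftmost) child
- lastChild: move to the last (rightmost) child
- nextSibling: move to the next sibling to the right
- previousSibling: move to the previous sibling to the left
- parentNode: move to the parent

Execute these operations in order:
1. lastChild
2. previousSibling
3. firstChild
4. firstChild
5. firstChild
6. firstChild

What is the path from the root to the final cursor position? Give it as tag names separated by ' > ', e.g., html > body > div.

After 1 (lastChild): section
After 2 (previousSibling): meta
After 3 (firstChild): ul
After 4 (firstChild): tr
After 5 (firstChild): head
After 6 (firstChild): head (no-op, stayed)

Answer: input > meta > ul > tr > head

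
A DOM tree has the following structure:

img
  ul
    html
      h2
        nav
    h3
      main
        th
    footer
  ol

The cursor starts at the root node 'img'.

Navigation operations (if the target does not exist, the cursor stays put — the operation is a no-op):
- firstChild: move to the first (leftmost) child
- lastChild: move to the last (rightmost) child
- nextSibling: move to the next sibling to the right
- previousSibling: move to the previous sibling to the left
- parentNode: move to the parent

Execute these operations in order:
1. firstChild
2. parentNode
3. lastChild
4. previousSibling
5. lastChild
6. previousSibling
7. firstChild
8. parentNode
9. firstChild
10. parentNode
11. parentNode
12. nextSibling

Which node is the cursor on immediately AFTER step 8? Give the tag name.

Answer: h3

Derivation:
After 1 (firstChild): ul
After 2 (parentNode): img
After 3 (lastChild): ol
After 4 (previousSibling): ul
After 5 (lastChild): footer
After 6 (previousSibling): h3
After 7 (firstChild): main
After 8 (parentNode): h3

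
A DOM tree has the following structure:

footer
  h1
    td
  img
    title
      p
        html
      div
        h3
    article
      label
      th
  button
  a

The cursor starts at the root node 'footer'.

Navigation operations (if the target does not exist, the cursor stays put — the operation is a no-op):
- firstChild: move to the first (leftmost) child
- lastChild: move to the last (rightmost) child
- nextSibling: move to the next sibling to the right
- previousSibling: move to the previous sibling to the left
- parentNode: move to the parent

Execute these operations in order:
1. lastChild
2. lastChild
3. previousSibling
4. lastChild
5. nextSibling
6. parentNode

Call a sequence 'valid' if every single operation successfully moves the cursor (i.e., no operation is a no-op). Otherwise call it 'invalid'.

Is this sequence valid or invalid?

Answer: invalid

Derivation:
After 1 (lastChild): a
After 2 (lastChild): a (no-op, stayed)
After 3 (previousSibling): button
After 4 (lastChild): button (no-op, stayed)
After 5 (nextSibling): a
After 6 (parentNode): footer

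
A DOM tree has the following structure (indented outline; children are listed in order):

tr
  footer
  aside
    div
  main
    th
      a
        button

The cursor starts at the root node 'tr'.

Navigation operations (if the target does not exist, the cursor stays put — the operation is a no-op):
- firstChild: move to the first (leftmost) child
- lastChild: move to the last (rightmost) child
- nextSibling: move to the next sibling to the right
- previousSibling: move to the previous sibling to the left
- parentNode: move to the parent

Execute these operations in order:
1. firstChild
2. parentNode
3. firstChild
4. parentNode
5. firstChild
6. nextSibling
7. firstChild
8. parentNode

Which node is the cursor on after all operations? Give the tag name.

Answer: aside

Derivation:
After 1 (firstChild): footer
After 2 (parentNode): tr
After 3 (firstChild): footer
After 4 (parentNode): tr
After 5 (firstChild): footer
After 6 (nextSibling): aside
After 7 (firstChild): div
After 8 (parentNode): aside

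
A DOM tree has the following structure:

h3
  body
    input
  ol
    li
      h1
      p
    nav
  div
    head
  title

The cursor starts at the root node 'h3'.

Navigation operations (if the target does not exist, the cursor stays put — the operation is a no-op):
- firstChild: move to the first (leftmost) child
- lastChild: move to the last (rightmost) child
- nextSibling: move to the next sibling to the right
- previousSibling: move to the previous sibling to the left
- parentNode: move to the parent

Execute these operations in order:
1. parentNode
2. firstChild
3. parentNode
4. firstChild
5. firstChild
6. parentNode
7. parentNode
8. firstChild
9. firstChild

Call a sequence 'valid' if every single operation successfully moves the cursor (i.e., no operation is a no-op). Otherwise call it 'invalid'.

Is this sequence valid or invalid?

Answer: invalid

Derivation:
After 1 (parentNode): h3 (no-op, stayed)
After 2 (firstChild): body
After 3 (parentNode): h3
After 4 (firstChild): body
After 5 (firstChild): input
After 6 (parentNode): body
After 7 (parentNode): h3
After 8 (firstChild): body
After 9 (firstChild): input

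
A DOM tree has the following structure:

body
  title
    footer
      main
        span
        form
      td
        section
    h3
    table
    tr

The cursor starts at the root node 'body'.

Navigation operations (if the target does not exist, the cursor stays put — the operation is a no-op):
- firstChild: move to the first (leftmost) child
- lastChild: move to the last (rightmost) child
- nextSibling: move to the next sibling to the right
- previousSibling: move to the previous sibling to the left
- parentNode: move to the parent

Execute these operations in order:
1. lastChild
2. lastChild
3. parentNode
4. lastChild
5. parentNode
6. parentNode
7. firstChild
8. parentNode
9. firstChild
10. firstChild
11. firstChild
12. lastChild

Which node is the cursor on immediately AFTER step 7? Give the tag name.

After 1 (lastChild): title
After 2 (lastChild): tr
After 3 (parentNode): title
After 4 (lastChild): tr
After 5 (parentNode): title
After 6 (parentNode): body
After 7 (firstChild): title

Answer: title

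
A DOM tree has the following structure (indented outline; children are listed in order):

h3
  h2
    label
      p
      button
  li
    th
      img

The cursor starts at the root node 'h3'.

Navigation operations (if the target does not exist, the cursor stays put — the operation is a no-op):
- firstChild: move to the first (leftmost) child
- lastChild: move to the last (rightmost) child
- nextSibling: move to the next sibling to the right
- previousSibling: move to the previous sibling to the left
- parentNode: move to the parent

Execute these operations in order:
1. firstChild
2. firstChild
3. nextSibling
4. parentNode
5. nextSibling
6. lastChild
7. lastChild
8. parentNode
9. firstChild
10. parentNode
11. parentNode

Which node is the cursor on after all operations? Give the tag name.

Answer: li

Derivation:
After 1 (firstChild): h2
After 2 (firstChild): label
After 3 (nextSibling): label (no-op, stayed)
After 4 (parentNode): h2
After 5 (nextSibling): li
After 6 (lastChild): th
After 7 (lastChild): img
After 8 (parentNode): th
After 9 (firstChild): img
After 10 (parentNode): th
After 11 (parentNode): li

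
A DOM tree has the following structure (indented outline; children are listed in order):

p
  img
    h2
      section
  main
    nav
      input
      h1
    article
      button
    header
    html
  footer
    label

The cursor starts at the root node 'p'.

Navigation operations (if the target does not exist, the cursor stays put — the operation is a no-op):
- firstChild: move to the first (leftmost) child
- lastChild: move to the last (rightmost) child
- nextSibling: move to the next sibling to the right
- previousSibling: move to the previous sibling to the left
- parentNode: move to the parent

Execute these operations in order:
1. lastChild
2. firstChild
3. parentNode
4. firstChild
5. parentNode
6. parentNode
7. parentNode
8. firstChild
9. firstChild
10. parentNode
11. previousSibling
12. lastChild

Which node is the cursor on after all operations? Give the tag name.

Answer: h2

Derivation:
After 1 (lastChild): footer
After 2 (firstChild): label
After 3 (parentNode): footer
After 4 (firstChild): label
After 5 (parentNode): footer
After 6 (parentNode): p
After 7 (parentNode): p (no-op, stayed)
After 8 (firstChild): img
After 9 (firstChild): h2
After 10 (parentNode): img
After 11 (previousSibling): img (no-op, stayed)
After 12 (lastChild): h2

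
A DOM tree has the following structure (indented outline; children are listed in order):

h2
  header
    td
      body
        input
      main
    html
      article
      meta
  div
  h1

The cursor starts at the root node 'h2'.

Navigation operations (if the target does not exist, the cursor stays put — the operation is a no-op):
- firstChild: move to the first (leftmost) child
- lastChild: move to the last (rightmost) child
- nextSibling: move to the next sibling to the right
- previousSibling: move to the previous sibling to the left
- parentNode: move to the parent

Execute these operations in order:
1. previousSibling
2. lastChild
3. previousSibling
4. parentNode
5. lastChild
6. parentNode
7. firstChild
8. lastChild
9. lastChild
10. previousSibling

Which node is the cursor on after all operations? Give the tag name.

Answer: article

Derivation:
After 1 (previousSibling): h2 (no-op, stayed)
After 2 (lastChild): h1
After 3 (previousSibling): div
After 4 (parentNode): h2
After 5 (lastChild): h1
After 6 (parentNode): h2
After 7 (firstChild): header
After 8 (lastChild): html
After 9 (lastChild): meta
After 10 (previousSibling): article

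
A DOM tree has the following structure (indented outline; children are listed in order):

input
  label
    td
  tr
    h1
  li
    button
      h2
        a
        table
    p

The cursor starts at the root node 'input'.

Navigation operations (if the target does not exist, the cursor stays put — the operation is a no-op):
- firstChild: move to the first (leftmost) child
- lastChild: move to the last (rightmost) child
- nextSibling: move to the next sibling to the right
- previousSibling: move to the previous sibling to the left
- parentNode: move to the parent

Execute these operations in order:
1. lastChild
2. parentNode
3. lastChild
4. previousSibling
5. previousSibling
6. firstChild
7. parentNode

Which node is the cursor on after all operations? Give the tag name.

Answer: label

Derivation:
After 1 (lastChild): li
After 2 (parentNode): input
After 3 (lastChild): li
After 4 (previousSibling): tr
After 5 (previousSibling): label
After 6 (firstChild): td
After 7 (parentNode): label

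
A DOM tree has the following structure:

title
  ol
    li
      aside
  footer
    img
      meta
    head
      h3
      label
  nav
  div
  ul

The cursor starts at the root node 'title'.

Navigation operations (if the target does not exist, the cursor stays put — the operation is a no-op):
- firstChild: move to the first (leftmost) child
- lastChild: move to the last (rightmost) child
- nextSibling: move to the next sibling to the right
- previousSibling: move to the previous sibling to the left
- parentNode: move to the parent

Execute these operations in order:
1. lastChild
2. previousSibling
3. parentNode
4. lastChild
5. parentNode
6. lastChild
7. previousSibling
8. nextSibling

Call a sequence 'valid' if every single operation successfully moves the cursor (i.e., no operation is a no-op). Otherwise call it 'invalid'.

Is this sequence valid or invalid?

After 1 (lastChild): ul
After 2 (previousSibling): div
After 3 (parentNode): title
After 4 (lastChild): ul
After 5 (parentNode): title
After 6 (lastChild): ul
After 7 (previousSibling): div
After 8 (nextSibling): ul

Answer: valid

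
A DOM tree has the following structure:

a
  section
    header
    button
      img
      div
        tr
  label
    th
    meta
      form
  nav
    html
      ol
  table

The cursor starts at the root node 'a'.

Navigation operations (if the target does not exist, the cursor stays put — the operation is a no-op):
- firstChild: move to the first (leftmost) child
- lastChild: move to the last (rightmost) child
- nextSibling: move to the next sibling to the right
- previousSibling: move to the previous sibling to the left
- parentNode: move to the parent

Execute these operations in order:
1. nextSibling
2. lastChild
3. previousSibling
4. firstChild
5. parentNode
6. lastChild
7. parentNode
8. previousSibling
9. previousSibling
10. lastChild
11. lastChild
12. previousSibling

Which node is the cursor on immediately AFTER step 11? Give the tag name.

After 1 (nextSibling): a (no-op, stayed)
After 2 (lastChild): table
After 3 (previousSibling): nav
After 4 (firstChild): html
After 5 (parentNode): nav
After 6 (lastChild): html
After 7 (parentNode): nav
After 8 (previousSibling): label
After 9 (previousSibling): section
After 10 (lastChild): button
After 11 (lastChild): div

Answer: div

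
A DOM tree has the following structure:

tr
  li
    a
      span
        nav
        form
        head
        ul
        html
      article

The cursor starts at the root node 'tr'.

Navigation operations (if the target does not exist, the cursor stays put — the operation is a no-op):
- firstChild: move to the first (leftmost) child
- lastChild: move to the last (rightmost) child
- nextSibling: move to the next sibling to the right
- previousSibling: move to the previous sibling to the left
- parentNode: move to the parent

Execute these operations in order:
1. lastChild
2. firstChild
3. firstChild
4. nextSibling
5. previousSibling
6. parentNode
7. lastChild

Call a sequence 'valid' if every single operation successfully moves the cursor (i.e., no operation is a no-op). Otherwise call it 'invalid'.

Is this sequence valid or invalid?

Answer: valid

Derivation:
After 1 (lastChild): li
After 2 (firstChild): a
After 3 (firstChild): span
After 4 (nextSibling): article
After 5 (previousSibling): span
After 6 (parentNode): a
After 7 (lastChild): article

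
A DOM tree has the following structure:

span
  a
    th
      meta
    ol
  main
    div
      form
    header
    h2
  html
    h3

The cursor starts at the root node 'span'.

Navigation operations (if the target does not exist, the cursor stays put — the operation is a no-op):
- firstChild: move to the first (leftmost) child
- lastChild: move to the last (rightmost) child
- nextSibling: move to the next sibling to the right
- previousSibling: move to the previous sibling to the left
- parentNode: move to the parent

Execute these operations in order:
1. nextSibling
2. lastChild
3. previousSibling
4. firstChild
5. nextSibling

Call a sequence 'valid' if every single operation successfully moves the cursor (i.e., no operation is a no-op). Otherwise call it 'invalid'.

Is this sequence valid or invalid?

Answer: invalid

Derivation:
After 1 (nextSibling): span (no-op, stayed)
After 2 (lastChild): html
After 3 (previousSibling): main
After 4 (firstChild): div
After 5 (nextSibling): header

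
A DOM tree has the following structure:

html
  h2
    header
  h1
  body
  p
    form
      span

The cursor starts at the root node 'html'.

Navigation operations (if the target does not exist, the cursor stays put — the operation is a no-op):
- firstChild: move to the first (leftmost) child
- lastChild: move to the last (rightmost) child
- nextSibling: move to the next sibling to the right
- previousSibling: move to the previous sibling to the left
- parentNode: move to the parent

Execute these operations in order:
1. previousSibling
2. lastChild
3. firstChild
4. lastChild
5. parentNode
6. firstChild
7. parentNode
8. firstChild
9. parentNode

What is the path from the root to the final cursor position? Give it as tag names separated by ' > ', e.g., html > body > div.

Answer: html > p > form

Derivation:
After 1 (previousSibling): html (no-op, stayed)
After 2 (lastChild): p
After 3 (firstChild): form
After 4 (lastChild): span
After 5 (parentNode): form
After 6 (firstChild): span
After 7 (parentNode): form
After 8 (firstChild): span
After 9 (parentNode): form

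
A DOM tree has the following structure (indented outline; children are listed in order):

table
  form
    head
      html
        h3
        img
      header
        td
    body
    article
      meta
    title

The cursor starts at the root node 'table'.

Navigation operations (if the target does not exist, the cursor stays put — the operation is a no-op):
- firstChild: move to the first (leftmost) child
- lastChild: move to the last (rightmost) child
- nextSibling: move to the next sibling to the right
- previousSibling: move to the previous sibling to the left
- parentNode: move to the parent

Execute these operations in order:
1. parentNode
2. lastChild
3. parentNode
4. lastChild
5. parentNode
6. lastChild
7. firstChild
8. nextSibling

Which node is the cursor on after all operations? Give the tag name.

Answer: body

Derivation:
After 1 (parentNode): table (no-op, stayed)
After 2 (lastChild): form
After 3 (parentNode): table
After 4 (lastChild): form
After 5 (parentNode): table
After 6 (lastChild): form
After 7 (firstChild): head
After 8 (nextSibling): body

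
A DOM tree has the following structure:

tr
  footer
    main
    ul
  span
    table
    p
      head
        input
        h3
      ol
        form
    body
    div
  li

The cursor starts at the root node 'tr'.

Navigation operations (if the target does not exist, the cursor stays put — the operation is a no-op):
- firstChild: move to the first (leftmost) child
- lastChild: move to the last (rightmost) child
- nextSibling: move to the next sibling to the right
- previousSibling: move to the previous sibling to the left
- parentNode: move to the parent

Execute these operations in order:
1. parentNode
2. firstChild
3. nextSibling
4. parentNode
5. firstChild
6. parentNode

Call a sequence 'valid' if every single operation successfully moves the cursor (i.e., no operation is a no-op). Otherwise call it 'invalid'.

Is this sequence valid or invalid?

Answer: invalid

Derivation:
After 1 (parentNode): tr (no-op, stayed)
After 2 (firstChild): footer
After 3 (nextSibling): span
After 4 (parentNode): tr
After 5 (firstChild): footer
After 6 (parentNode): tr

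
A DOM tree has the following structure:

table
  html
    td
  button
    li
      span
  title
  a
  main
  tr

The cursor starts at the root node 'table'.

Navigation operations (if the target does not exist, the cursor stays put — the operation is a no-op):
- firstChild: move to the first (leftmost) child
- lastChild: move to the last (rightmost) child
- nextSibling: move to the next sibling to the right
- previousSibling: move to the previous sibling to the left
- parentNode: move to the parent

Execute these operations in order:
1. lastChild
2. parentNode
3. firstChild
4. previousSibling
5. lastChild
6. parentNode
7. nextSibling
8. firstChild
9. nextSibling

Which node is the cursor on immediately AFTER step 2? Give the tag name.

After 1 (lastChild): tr
After 2 (parentNode): table

Answer: table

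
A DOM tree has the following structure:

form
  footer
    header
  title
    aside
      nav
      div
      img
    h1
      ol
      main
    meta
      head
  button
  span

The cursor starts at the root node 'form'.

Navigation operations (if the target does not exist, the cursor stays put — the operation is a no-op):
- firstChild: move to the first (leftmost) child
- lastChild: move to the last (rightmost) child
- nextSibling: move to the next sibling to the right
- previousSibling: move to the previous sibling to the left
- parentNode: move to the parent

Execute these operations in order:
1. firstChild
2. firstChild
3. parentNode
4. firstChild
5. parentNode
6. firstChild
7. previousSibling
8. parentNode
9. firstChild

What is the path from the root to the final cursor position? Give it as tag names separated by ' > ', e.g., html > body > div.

After 1 (firstChild): footer
After 2 (firstChild): header
After 3 (parentNode): footer
After 4 (firstChild): header
After 5 (parentNode): footer
After 6 (firstChild): header
After 7 (previousSibling): header (no-op, stayed)
After 8 (parentNode): footer
After 9 (firstChild): header

Answer: form > footer > header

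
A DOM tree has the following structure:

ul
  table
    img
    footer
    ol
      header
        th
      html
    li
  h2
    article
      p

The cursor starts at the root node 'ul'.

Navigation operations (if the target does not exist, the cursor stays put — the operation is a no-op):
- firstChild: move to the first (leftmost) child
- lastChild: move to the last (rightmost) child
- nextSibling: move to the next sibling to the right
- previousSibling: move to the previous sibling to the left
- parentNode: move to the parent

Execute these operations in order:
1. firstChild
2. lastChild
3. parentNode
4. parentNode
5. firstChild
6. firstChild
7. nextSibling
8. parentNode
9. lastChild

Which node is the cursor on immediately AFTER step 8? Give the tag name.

Answer: table

Derivation:
After 1 (firstChild): table
After 2 (lastChild): li
After 3 (parentNode): table
After 4 (parentNode): ul
After 5 (firstChild): table
After 6 (firstChild): img
After 7 (nextSibling): footer
After 8 (parentNode): table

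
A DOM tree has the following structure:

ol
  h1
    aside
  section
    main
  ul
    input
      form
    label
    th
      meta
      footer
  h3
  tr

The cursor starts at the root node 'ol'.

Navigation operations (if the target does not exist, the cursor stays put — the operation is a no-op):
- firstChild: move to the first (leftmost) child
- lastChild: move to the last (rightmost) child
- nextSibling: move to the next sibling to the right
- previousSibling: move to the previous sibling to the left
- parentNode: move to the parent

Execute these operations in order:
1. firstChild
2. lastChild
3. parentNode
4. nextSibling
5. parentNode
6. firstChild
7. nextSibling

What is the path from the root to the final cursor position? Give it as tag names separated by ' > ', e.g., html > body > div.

After 1 (firstChild): h1
After 2 (lastChild): aside
After 3 (parentNode): h1
After 4 (nextSibling): section
After 5 (parentNode): ol
After 6 (firstChild): h1
After 7 (nextSibling): section

Answer: ol > section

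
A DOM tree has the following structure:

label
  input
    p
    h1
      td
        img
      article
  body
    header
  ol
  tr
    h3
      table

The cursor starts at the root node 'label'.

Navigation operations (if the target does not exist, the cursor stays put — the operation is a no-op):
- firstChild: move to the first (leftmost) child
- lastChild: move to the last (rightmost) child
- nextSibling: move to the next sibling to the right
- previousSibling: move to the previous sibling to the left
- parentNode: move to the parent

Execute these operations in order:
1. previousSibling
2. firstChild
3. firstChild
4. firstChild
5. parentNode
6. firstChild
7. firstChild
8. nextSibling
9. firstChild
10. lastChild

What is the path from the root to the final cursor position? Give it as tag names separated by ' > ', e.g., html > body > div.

After 1 (previousSibling): label (no-op, stayed)
After 2 (firstChild): input
After 3 (firstChild): p
After 4 (firstChild): p (no-op, stayed)
After 5 (parentNode): input
After 6 (firstChild): p
After 7 (firstChild): p (no-op, stayed)
After 8 (nextSibling): h1
After 9 (firstChild): td
After 10 (lastChild): img

Answer: label > input > h1 > td > img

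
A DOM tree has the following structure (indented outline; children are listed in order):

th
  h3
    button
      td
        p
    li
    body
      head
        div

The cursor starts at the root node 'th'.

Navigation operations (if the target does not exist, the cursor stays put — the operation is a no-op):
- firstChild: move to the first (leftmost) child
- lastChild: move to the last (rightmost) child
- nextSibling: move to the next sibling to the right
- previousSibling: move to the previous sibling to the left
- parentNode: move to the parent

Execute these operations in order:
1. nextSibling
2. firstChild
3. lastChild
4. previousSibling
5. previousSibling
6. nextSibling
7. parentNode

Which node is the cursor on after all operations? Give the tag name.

Answer: h3

Derivation:
After 1 (nextSibling): th (no-op, stayed)
After 2 (firstChild): h3
After 3 (lastChild): body
After 4 (previousSibling): li
After 5 (previousSibling): button
After 6 (nextSibling): li
After 7 (parentNode): h3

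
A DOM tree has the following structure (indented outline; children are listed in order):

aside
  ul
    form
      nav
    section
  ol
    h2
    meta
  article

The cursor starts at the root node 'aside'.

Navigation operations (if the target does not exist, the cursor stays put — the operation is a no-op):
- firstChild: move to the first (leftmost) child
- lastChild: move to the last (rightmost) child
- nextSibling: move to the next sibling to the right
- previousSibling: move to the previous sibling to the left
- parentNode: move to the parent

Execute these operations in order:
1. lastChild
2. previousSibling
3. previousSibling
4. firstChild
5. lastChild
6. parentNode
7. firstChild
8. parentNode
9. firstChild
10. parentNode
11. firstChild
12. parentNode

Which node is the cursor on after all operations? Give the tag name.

After 1 (lastChild): article
After 2 (previousSibling): ol
After 3 (previousSibling): ul
After 4 (firstChild): form
After 5 (lastChild): nav
After 6 (parentNode): form
After 7 (firstChild): nav
After 8 (parentNode): form
After 9 (firstChild): nav
After 10 (parentNode): form
After 11 (firstChild): nav
After 12 (parentNode): form

Answer: form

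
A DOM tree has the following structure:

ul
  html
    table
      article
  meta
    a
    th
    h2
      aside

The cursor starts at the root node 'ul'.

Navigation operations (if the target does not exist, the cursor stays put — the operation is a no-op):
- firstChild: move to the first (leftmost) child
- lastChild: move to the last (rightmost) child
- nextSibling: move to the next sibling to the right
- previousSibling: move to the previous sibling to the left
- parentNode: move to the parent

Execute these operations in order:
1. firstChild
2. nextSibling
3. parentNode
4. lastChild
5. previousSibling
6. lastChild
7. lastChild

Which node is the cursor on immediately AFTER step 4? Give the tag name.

Answer: meta

Derivation:
After 1 (firstChild): html
After 2 (nextSibling): meta
After 3 (parentNode): ul
After 4 (lastChild): meta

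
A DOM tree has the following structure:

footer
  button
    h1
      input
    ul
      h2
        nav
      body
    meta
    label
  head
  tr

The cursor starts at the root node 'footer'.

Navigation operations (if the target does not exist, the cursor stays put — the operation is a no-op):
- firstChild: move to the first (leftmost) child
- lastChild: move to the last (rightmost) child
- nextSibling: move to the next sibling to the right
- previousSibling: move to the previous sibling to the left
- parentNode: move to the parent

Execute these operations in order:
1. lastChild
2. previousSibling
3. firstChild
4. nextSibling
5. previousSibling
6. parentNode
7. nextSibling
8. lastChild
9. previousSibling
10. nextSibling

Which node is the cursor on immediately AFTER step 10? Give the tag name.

Answer: tr

Derivation:
After 1 (lastChild): tr
After 2 (previousSibling): head
After 3 (firstChild): head (no-op, stayed)
After 4 (nextSibling): tr
After 5 (previousSibling): head
After 6 (parentNode): footer
After 7 (nextSibling): footer (no-op, stayed)
After 8 (lastChild): tr
After 9 (previousSibling): head
After 10 (nextSibling): tr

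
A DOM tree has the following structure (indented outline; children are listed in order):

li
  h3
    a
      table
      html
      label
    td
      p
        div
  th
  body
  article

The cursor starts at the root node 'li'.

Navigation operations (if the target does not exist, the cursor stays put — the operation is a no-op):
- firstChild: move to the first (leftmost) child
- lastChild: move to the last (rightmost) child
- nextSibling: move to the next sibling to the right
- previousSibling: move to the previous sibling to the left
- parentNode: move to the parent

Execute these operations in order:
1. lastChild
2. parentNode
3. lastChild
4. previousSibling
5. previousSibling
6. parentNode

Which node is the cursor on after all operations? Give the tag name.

After 1 (lastChild): article
After 2 (parentNode): li
After 3 (lastChild): article
After 4 (previousSibling): body
After 5 (previousSibling): th
After 6 (parentNode): li

Answer: li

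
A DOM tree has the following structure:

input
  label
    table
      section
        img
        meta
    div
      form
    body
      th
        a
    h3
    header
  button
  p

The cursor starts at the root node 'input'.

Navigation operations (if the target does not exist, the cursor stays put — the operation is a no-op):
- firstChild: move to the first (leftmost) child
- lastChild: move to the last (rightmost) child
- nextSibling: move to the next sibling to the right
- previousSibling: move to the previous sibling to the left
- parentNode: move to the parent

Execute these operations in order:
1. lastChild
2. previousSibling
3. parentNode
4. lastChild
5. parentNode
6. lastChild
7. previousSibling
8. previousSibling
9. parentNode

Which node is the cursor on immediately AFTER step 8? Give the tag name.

After 1 (lastChild): p
After 2 (previousSibling): button
After 3 (parentNode): input
After 4 (lastChild): p
After 5 (parentNode): input
After 6 (lastChild): p
After 7 (previousSibling): button
After 8 (previousSibling): label

Answer: label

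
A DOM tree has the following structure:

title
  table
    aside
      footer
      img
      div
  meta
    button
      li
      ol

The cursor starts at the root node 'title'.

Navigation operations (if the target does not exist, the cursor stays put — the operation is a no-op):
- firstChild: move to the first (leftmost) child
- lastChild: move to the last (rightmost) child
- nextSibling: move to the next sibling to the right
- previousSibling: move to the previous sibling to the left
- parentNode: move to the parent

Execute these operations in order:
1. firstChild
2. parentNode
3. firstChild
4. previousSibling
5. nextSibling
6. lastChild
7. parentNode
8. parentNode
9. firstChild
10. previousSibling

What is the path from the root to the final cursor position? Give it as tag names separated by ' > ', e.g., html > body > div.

After 1 (firstChild): table
After 2 (parentNode): title
After 3 (firstChild): table
After 4 (previousSibling): table (no-op, stayed)
After 5 (nextSibling): meta
After 6 (lastChild): button
After 7 (parentNode): meta
After 8 (parentNode): title
After 9 (firstChild): table
After 10 (previousSibling): table (no-op, stayed)

Answer: title > table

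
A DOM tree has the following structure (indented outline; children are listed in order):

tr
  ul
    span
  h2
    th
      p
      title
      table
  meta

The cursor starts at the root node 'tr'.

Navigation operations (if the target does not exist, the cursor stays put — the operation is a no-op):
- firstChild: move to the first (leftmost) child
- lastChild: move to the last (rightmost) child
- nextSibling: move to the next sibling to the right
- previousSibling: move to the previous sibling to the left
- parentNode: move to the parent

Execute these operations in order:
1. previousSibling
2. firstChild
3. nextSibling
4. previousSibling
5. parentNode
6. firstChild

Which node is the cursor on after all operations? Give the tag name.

After 1 (previousSibling): tr (no-op, stayed)
After 2 (firstChild): ul
After 3 (nextSibling): h2
After 4 (previousSibling): ul
After 5 (parentNode): tr
After 6 (firstChild): ul

Answer: ul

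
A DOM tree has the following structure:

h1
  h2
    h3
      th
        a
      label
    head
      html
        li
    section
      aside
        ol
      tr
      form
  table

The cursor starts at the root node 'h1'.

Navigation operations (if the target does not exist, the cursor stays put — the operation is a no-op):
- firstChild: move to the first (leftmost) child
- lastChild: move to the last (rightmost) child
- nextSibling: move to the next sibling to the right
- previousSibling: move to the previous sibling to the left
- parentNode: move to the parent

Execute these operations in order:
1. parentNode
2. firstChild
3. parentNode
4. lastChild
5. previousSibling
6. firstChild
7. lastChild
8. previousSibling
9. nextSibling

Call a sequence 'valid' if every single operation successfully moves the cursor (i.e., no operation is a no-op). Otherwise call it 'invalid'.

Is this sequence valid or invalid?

After 1 (parentNode): h1 (no-op, stayed)
After 2 (firstChild): h2
After 3 (parentNode): h1
After 4 (lastChild): table
After 5 (previousSibling): h2
After 6 (firstChild): h3
After 7 (lastChild): label
After 8 (previousSibling): th
After 9 (nextSibling): label

Answer: invalid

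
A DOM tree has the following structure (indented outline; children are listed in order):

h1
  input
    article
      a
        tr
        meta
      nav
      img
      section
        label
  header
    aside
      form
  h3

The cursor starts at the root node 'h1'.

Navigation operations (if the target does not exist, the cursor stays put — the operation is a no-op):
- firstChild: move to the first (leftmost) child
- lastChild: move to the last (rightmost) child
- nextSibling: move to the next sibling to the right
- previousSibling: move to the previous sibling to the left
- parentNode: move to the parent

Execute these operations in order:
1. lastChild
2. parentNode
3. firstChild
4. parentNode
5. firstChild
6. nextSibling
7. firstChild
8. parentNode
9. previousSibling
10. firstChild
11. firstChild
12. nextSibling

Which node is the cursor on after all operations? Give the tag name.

After 1 (lastChild): h3
After 2 (parentNode): h1
After 3 (firstChild): input
After 4 (parentNode): h1
After 5 (firstChild): input
After 6 (nextSibling): header
After 7 (firstChild): aside
After 8 (parentNode): header
After 9 (previousSibling): input
After 10 (firstChild): article
After 11 (firstChild): a
After 12 (nextSibling): nav

Answer: nav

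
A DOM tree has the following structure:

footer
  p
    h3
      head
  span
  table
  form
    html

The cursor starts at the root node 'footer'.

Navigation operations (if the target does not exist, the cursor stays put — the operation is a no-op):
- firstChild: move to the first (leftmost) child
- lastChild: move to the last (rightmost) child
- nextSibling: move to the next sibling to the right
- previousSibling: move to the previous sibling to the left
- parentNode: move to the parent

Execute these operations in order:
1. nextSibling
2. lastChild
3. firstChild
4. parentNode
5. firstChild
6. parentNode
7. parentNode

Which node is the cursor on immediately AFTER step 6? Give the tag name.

After 1 (nextSibling): footer (no-op, stayed)
After 2 (lastChild): form
After 3 (firstChild): html
After 4 (parentNode): form
After 5 (firstChild): html
After 6 (parentNode): form

Answer: form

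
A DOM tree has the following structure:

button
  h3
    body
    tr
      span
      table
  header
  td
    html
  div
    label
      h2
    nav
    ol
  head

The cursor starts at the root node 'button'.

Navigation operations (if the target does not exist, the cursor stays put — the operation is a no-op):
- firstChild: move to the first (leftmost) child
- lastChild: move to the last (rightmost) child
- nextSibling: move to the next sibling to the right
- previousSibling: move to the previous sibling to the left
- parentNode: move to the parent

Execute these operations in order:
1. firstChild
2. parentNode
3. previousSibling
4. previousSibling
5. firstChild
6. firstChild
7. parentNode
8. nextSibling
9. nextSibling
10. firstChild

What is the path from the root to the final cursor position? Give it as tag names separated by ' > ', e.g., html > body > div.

After 1 (firstChild): h3
After 2 (parentNode): button
After 3 (previousSibling): button (no-op, stayed)
After 4 (previousSibling): button (no-op, stayed)
After 5 (firstChild): h3
After 6 (firstChild): body
After 7 (parentNode): h3
After 8 (nextSibling): header
After 9 (nextSibling): td
After 10 (firstChild): html

Answer: button > td > html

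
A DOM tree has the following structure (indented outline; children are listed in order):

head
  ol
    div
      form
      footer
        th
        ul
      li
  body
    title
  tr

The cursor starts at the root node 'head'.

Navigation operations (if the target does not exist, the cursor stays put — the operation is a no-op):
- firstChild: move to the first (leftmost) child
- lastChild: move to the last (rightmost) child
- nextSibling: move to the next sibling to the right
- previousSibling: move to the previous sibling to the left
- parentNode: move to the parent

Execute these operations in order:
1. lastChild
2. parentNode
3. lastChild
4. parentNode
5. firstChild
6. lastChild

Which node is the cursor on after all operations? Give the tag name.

Answer: div

Derivation:
After 1 (lastChild): tr
After 2 (parentNode): head
After 3 (lastChild): tr
After 4 (parentNode): head
After 5 (firstChild): ol
After 6 (lastChild): div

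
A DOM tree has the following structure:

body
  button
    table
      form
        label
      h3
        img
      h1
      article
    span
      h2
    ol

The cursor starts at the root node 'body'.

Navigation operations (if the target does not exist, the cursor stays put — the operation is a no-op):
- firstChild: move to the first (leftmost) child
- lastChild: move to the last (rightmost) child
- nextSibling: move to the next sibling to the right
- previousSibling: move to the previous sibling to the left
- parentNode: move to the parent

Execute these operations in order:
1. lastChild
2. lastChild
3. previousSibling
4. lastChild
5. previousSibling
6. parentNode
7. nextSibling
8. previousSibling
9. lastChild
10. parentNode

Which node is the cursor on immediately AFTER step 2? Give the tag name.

Answer: ol

Derivation:
After 1 (lastChild): button
After 2 (lastChild): ol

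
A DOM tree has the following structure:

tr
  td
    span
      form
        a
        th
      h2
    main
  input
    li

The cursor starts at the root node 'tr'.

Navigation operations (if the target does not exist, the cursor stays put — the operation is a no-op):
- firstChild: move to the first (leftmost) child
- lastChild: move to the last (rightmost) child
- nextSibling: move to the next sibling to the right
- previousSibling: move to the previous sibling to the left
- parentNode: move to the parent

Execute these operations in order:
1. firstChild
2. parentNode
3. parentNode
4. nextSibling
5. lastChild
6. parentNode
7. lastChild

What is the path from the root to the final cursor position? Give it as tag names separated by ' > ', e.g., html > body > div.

After 1 (firstChild): td
After 2 (parentNode): tr
After 3 (parentNode): tr (no-op, stayed)
After 4 (nextSibling): tr (no-op, stayed)
After 5 (lastChild): input
After 6 (parentNode): tr
After 7 (lastChild): input

Answer: tr > input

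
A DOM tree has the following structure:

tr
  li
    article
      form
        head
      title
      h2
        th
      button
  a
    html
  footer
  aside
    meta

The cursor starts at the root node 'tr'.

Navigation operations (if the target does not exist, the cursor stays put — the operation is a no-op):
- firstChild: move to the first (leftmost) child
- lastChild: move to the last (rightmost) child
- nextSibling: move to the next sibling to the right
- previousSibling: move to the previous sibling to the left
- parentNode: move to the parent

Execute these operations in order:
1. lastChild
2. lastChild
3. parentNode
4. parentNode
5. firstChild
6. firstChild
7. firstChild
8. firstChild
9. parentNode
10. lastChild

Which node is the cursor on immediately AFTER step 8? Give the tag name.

Answer: head

Derivation:
After 1 (lastChild): aside
After 2 (lastChild): meta
After 3 (parentNode): aside
After 4 (parentNode): tr
After 5 (firstChild): li
After 6 (firstChild): article
After 7 (firstChild): form
After 8 (firstChild): head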